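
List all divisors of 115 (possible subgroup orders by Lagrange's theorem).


Lagrange's theorem: |H| divides |G|
|G| = 115
Divisors of 115: 1, 5, 23, 115

Possible subgroup orders: {1, 5, 23, 115}


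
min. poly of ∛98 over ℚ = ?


∛98 satisfies x³ - 98 = 0, irreducible over ℚ (no rational root; 98 is not a perfect cube)

Minimal polynomial: x³ - 98


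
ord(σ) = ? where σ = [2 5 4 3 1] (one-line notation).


Cycle decomposition: (1 2 5) (3 4)
Cycle lengths: 3, 2
Order = lcm(3, 2) = 6

ord(σ) = 6


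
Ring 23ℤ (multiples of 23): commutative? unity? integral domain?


23ℤ is a commutative ring under +,× but has no multiplicative identity (1 ∉ 23ℤ); it has no zero divisors, but without unity it is not an integral domain
Commutative: Yes
Integral domain: No
Has unity: No

23ℤ (multiples of 23): Commutative=Yes, Unity=No


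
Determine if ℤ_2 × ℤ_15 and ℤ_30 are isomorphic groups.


Comparing ℤ_2 × ℤ_15 and ℤ_30:
gcd(2,15) = 1, so ℤ_2 × ℤ_15 ≅ ℤ_30 (CRT)

Yes, ℤ_2 × ℤ_15 ≅ ℤ_30


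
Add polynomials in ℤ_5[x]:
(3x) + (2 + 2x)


Add coefficients mod 5:
x^0: 0 + 2 = 2 (mod 5)
x^1: 3 + 2 = 0 (mod 5)
Result: 2

f + g = 2


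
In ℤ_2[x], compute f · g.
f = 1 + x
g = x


Expand and collect like terms; reduce coefficients mod 2:
x^0: 1·0 = 0 ≡ 0 (mod 2)
x^1: 1·1 + 1·0 = 1 ≡ 1 (mod 2)
x^2: 1·1 = 1 ≡ 1 (mod 2)
Result: x + x^2

f · g = x + x^2


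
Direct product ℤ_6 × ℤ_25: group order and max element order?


|ℤ_6 × ℤ_25| = 6 × 25 = 150
Max element order = lcm(6,25) = 150
Cyclic? Yes (gcd=1)

|ℤ_6×ℤ_25| = 150, max element order = 150


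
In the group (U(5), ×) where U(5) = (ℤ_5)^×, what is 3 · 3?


Operation: multiplication mod 5
3 · 3 = (a × b) mod 5 with a = 3, b = 3

3 · 3 = 4


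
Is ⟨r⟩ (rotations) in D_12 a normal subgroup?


H = ⟨r⟩ (rotations) in D_12
The rotation subgroup ⟨r⟩ has index 2 in D_12, so it is normal

Yes, normal subgroup


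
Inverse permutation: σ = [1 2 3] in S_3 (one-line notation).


To find σ⁻¹, swap domain and range:
σ(1) = 1 → σ⁻¹(1) = 1
σ(2) = 2 → σ⁻¹(2) = 2
σ(3) = 3 → σ⁻¹(3) = 3

σ⁻¹ = [1 2 3]


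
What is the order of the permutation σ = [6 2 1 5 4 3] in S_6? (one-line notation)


Cycle decomposition: (1 6 3) (4 5)
Cycle lengths: 3, 2
Order = lcm(3, 2) = 6

ord(σ) = 6


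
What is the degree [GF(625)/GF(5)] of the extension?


GF(625) = GF(5^4), so the extension degree is 4

[GF(625)/GF(5)] = 4


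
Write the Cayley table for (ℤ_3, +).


Elements: {0, 1, 2}
Operation: addition mod 3
Entry (a, b) = (a + b) mod 3

Cayley table:
  | 0 | 1 | 2
0 | 0 | 1 | 2
1 | 1 | 2 | 0
2 | 2 | 0 | 1


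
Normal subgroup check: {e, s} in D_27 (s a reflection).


H = {e, s} in D_27 (s a reflection)
r·s·r⁻¹ = sr⁻² ≠ s for n ≥ 3, so {e, s} is not closed under conjugation

No, not a normal subgroup


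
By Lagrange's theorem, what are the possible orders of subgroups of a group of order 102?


Lagrange's theorem: |H| divides |G|
|G| = 102
Divisors of 102: 1, 2, 3, 6, 17, 34, 51, 102

Possible subgroup orders: {1, 2, 3, 6, 17, 34, 51, 102}


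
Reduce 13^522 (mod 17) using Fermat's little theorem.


Fermat's little theorem: if p is prime and gcd(a,p)=1, then a^(p-1) ≡ 1 (mod p)
p = 17 is prime, gcd(13,17) = 1
Reduce exponent: 522 mod 16 = 10
So 13^522 ≡ 13^10 (mod 17)
13^10 mod 17 = 16

13^522 ≡ 16 (mod 17)


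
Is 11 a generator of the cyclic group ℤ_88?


g generates ℤ_n iff gcd(g, n) = 1
gcd(11, 88) = 11
Since gcd = 11 ≠ 1, ⟨11⟩ has order 8 < 88, so 11 is not a generator.

No, 11 does not generate ℤ_88


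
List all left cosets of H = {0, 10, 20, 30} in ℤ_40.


H = {0, 10, 20, 30}, |H| = 4
Number of cosets = |G|/|H| = 40/4 = 10
0 + H = {0, 10, 20, 30}
1 + H = {1, 11, 21, 31}
2 + H = {2, 12, 22, 32}
3 + H = {3, 13, 23, 33}
4 + H = {4, 14, 24, 34}
5 + H = {5, 15, 25, 35}
6 + H = {6, 16, 26, 36}
7 + H = {7, 17, 27, 37}
8 + H = {8, 18, 28, 38}
9 + H = {9, 19, 29, 39}

Cosets: 0+H={0,10,20,30}; 1+H={1,11,21,31}; 2+H={2,12,22,32}; 3+H={3,13,23,33}; 4+H={4,14,24,34}; 5+H={5,15,25,35}; 6+H={6,16,26,36}; 7+H={7,17,27,37}; 8+H={8,18,28,38}; 9+H={9,19,29,39}


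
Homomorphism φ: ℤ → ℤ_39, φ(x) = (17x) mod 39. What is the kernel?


Kernel = preimage of identity
ker(φ) = {x ∈ ℤ : 17x ≡ 0 (mod 39)}. gcd(17,39) = 1, so 17x ≡ 0 (mod 39) ⟺ x ≡ 0 (mod 39/1 = 39). Hence ker(φ) = 39ℤ

ker(φ) = 39ℤ


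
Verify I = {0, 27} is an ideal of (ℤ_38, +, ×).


Check ideal conditions for I = {0, 27} in ℤ_38:
(1) I is an additive subgroup? No
(2) For r ∈ ℤ_38 and a ∈ I: r·a ∈ I? No  [counterexample: r=2, a=27, r·a mod 38 = 16 ∉ I]

No, I is not an ideal of ℤ_38


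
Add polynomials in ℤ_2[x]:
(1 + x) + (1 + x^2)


Add coefficients mod 2:
x^0: 1 + 1 = 0 (mod 2)
x^1: 1 + 0 = 1 (mod 2)
x^2: 0 + 1 = 1 (mod 2)
Result: x + x^2

f + g = x + x^2


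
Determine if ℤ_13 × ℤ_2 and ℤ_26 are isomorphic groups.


Comparing ℤ_13 × ℤ_2 and ℤ_26:
gcd(13,2) = 1, so ℤ_13 × ℤ_2 ≅ ℤ_26 (CRT)

Yes, ℤ_13 × ℤ_2 ≅ ℤ_26


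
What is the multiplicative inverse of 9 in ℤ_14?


Use the extended Euclidean algorithm to write 1 = 9·s + 14·t; then s mod 14 is the inverse.
Euclidean algorithm:
  9 = 0·14 + 9
  14 = 1·9 + 5
  9 = 1·5 + 4
  5 = 1·4 + 1
  4 = 4·1 + 0
gcd(9,14) = 1
Back-substitution gives: 9·(-3) + 14·(2) = 1
So 9⁻¹ ≡ -3 ≡ 11 (mod 14)
Check: 9 × 11 = 99 ≡ 1 (mod 14) ✓

9⁻¹ ≡ 11 (mod 14)


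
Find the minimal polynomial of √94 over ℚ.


√94 satisfies x² - 94 = 0, irreducible over ℚ since 94 is squarefree

Minimal polynomial: x² - 94


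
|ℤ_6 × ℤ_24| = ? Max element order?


|ℤ_6 × ℤ_24| = 6 × 24 = 144
Max element order = lcm(6,24) = 24
Cyclic? No (gcd=6)

|ℤ_6×ℤ_24| = 144, max element order = 24


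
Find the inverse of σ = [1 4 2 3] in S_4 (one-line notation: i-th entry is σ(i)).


To find σ⁻¹, swap domain and range:
σ(1) = 1 → σ⁻¹(1) = 1
σ(2) = 4 → σ⁻¹(4) = 2
σ(3) = 2 → σ⁻¹(2) = 3
σ(4) = 3 → σ⁻¹(3) = 4

σ⁻¹ = [1 3 4 2]


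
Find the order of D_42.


|D_n| = 2n (n rotations and n reflections)
|D_42| = 2×42 = 84

|D_42| = 84


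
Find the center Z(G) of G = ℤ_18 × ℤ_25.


Z(G) = {g ∈ G | gx = xg for all x ∈ G}
Direct product of abelian groups is abelian, so Z(G) = G

Z(ℤ_18 × ℤ_25) = ℤ_18 × ℤ_25


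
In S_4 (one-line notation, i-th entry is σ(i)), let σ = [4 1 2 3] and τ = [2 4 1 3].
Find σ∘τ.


σ∘τ: apply τ first, then σ
1 →τ 2 →σ 1
2 →τ 4 →σ 3
3 →τ 1 →σ 4
4 →τ 3 →σ 2

σ∘τ = [1 3 4 2]


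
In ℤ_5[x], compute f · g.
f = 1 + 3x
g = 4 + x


Expand and collect like terms; reduce coefficients mod 5:
x^0: 1·4 = 4 ≡ 4 (mod 5)
x^1: 1·1 + 3·4 = 13 ≡ 3 (mod 5)
x^2: 3·1 = 3 ≡ 3 (mod 5)
Result: 4 + 3x + 3x^2

f · g = 4 + 3x + 3x^2


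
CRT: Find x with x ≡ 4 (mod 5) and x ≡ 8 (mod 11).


m₁ = 5, m₂ = 11, gcd = 1, so CRT applies. M = m₁·m₂ = 55
Let M₁ = M/m₁ = 11, M₂ = M/m₂ = 5
Find y₁ ≡ M₁⁻¹ (mod m₁): 11⁻¹ ≡ 1 (mod 5)
Find y₂ ≡ M₂⁻¹ (mod m₂): 5⁻¹ ≡ 9 (mod 11)
x = a₁·M₁·y₁ + a₂·M₂·y₂ = 4·11·1 + 8·5·9 = 404
Reduce mod 55: x ≡ 19
Check: 19 mod 5 = 4 ✓, 19 mod 11 = 8 ✓

x ≡ 19 (mod 55)


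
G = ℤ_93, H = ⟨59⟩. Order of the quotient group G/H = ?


|⟨59⟩| = n / gcd(59, 93) = 93 / 1 = 93
H is normal (ℤ_93 is abelian).
|G/H| = |G| / |H| = 93 / 93 = 1

|G/H| = 1


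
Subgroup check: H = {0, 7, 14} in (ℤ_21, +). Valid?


Subgroup test for H = {0, 7, 14} in (ℤ_21, +):
(1) 0 ∈ H? Yes
(2) Closure: for all a,b ∈ H, (a+b) mod 21 ∈ H? Yes
(3) Inverses: for all a ∈ H, -a mod 21 ∈ H? Yes

Yes, H is a subgroup of ℤ_21


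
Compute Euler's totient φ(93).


Factor n: 93 = 3 × 31
φ(n) = n · ∏(1 - 1/p) over distinct primes p | n
φ(93) = 93 · (1 - 1/3) · (1 - 1/31) = 60

φ(93) = 60


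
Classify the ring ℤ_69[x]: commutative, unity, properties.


ℤ_69 has zero divisors (3·23 ≡ 0), and these lift to constant zero divisors in ℤ_69[x]; so not an integral domain
Commutative: Yes
Integral domain: No
Has unity: Yes

ℤ_69[x]: Commutative=Yes, Unity=Yes


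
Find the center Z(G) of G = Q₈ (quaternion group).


Z(G) = {g ∈ G | gx = xg for all x ∈ G}
In Q₈ = {±1, ±i, ±j, ±k}, only ±1 commute with every element

Z(Q₈ (quaternion group)) = {1, -1}


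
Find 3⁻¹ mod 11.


Use the extended Euclidean algorithm to write 1 = 3·s + 11·t; then s mod 11 is the inverse.
Euclidean algorithm:
  3 = 0·11 + 3
  11 = 3·3 + 2
  3 = 1·2 + 1
  2 = 2·1 + 0
gcd(3,11) = 1
Back-substitution gives: 3·(4) + 11·(-1) = 1
So 3⁻¹ ≡ 4 ≡ 4 (mod 11)
Check: 3 × 4 = 12 ≡ 1 (mod 11) ✓

3⁻¹ ≡ 4 (mod 11)


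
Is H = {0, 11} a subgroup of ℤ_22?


Subgroup test for H = {0, 11} in (ℤ_22, +):
(1) 0 ∈ H? Yes
(2) Closure: for all a,b ∈ H, (a+b) mod 22 ∈ H? Yes
(3) Inverses: for all a ∈ H, -a mod 22 ∈ H? Yes

Yes, H is a subgroup of ℤ_22


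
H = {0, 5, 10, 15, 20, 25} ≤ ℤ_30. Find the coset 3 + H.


3 + H = {3 + h (mod 30) : h ∈ H}
3+0=3, 3+5=8, 3+10=13, 3+15=18, 3+20=23, 3+25=28

3 + H = {3, 8, 13, 18, 23, 28}


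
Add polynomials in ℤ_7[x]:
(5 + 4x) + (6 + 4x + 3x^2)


Add coefficients mod 7:
x^0: 5 + 6 = 4 (mod 7)
x^1: 4 + 4 = 1 (mod 7)
x^2: 0 + 3 = 3 (mod 7)
Result: 4 + x + 3x^2

f + g = 4 + x + 3x^2


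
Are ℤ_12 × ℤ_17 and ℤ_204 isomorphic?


Comparing ℤ_12 × ℤ_17 and ℤ_204:
gcd(12,17) = 1, so ℤ_12 × ℤ_17 ≅ ℤ_204 (CRT)

Yes, ℤ_12 × ℤ_17 ≅ ℤ_204


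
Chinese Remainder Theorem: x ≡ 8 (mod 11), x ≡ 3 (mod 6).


m₁ = 11, m₂ = 6, gcd = 1, so CRT applies. M = m₁·m₂ = 66
Let M₁ = M/m₁ = 6, M₂ = M/m₂ = 11
Find y₁ ≡ M₁⁻¹ (mod m₁): 6⁻¹ ≡ 2 (mod 11)
Find y₂ ≡ M₂⁻¹ (mod m₂): 11⁻¹ ≡ 5 (mod 6)
x = a₁·M₁·y₁ + a₂·M₂·y₂ = 8·6·2 + 3·11·5 = 261
Reduce mod 66: x ≡ 63
Check: 63 mod 11 = 8 ✓, 63 mod 6 = 3 ✓

x ≡ 63 (mod 66)


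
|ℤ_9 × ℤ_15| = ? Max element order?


|ℤ_9 × ℤ_15| = 9 × 15 = 135
Max element order = lcm(9,15) = 45
Cyclic? No (gcd=3)

|ℤ_9×ℤ_15| = 135, max element order = 45


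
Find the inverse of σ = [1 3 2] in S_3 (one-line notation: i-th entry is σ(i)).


To find σ⁻¹, swap domain and range:
σ(1) = 1 → σ⁻¹(1) = 1
σ(2) = 3 → σ⁻¹(3) = 2
σ(3) = 2 → σ⁻¹(2) = 3

σ⁻¹ = [1 3 2]


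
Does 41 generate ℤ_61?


g generates ℤ_n iff gcd(g, n) = 1
gcd(41, 61) = 1
Since gcd = 1, 41 is a generator.

Yes, 41 generates ℤ_61


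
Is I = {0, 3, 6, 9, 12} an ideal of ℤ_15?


Check ideal conditions for I = {0, 3, 6, 9, 12} in ℤ_15:
(1) I is an additive subgroup? Yes
(2) For r ∈ ℤ_15 and a ∈ I: r·a ∈ I? Yes

Yes, I is an ideal of ℤ_15


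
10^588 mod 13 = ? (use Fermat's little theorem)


Fermat's little theorem: if p is prime and gcd(a,p)=1, then a^(p-1) ≡ 1 (mod p)
p = 13 is prime, gcd(10,13) = 1
Reduce exponent: 588 mod 12 = 0
So 10^588 ≡ 10^0 (mod 13)
10^0 = 1

10^588 ≡ 1 (mod 13)


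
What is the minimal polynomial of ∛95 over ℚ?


∛95 satisfies x³ - 95 = 0, irreducible over ℚ (no rational root; 95 is not a perfect cube)

Minimal polynomial: x³ - 95


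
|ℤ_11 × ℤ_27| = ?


|A × B| = |A| · |B|
|ℤ_11 × ℤ_27| = 11 × 27 = 297

|ℤ_11 × ℤ_27| = 297


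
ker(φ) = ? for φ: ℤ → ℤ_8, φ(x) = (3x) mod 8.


Kernel = preimage of identity
ker(φ) = {x ∈ ℤ : 3x ≡ 0 (mod 8)}. gcd(3,8) = 1, so 3x ≡ 0 (mod 8) ⟺ x ≡ 0 (mod 8/1 = 8). Hence ker(φ) = 8ℤ

ker(φ) = 8ℤ


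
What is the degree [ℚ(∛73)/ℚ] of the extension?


∛73 has minimal polynomial x³ - 73 (irreducible over ℚ since 73 is not a perfect cube)

[ℚ(∛73)/ℚ] = 3


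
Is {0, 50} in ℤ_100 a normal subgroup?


H = {0, 50} in ℤ_100
ℤ_100 is abelian; every subgroup of an abelian group is normal

Yes, normal subgroup


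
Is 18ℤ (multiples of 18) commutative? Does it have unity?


18ℤ is a commutative ring under +,× but has no multiplicative identity (1 ∉ 18ℤ); it has no zero divisors, but without unity it is not an integral domain
Commutative: Yes
Integral domain: No
Has unity: No

18ℤ (multiples of 18): Commutative=Yes, Unity=No


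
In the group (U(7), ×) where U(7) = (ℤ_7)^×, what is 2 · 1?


Operation: multiplication mod 7
2 · 1 = (a × b) mod 7 with a = 2, b = 1

2 · 1 = 2


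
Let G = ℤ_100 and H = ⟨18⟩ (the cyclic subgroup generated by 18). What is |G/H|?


|⟨18⟩| = n / gcd(18, 100) = 100 / 2 = 50
H is normal (ℤ_100 is abelian).
|G/H| = |G| / |H| = 100 / 50 = 2

|G/H| = 2


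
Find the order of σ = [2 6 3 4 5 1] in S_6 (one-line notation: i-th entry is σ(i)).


Cycle decomposition: (1 2 6)
Cycle lengths: 3
Order = lcm(3) = 3

ord(σ) = 3


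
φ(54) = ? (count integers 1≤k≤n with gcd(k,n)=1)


Factor n: 54 = 2 × 3^3
φ(n) = n · ∏(1 - 1/p) over distinct primes p | n
φ(54) = 54 · (1 - 1/2) · (1 - 1/3) = 18

φ(54) = 18


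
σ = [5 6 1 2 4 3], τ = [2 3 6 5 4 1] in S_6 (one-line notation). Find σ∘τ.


σ∘τ: apply τ first, then σ
1 →τ 2 →σ 6
2 →τ 3 →σ 1
3 →τ 6 →σ 3
4 →τ 5 →σ 4
5 →τ 4 →σ 2
6 →τ 1 →σ 5

σ∘τ = [6 1 3 4 2 5]


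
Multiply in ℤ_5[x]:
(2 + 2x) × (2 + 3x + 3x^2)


Expand and collect like terms; reduce coefficients mod 5:
x^0: 2·2 = 4 ≡ 4 (mod 5)
x^1: 2·3 + 2·2 = 10 ≡ 0 (mod 5)
x^2: 2·3 + 2·3 = 12 ≡ 2 (mod 5)
x^3: 2·3 = 6 ≡ 1 (mod 5)
Result: 4 + 2x^2 + x^3

f · g = 4 + 2x^2 + x^3


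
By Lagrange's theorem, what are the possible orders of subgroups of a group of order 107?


Lagrange's theorem: |H| divides |G|
|G| = 107
Divisors of 107: 1, 107

Possible subgroup orders: {1, 107}


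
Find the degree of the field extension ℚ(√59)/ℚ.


√59 has minimal polynomial x² - 59 (irreducible over ℚ since 59 is squarefree)

[ℚ(√59)/ℚ] = 2


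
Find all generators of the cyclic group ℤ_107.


g generates ℤ_n iff gcd(g,n) = 1
Prime factors of 107: 107
Generators are g ∈ {1,...,106} not divisible by any of these primes.
Generators: {1, 2, 3, 4, 5, 6, 7, 8, 9, 10, 11, 12, 13, 14, 15, 16, 17, 18, 19, 20, 21, 22, 23, 24, 25, 26, 27, 28, 29, 30, 31, 32, 33, 34, 35, 36, 37, 38, 39, 40, 41, 42, 43, 44, 45, 46, 47, 48, 49, 50, 51, 52, 53, 54, 55, 56, 57, 58, 59, 60, 61, 62, 63, 64, 65, 66, 67, 68, 69, 70, 71, 72, 73, 74, 75, 76, 77, 78, 79, 80, 81, 82, 83, 84, 85, 86, 87, 88, 89, 90, 91, 92, 93, 94, 95, 96, 97, 98, 99, 100, 101, 102, 103, 104, 105, 106}
Number of generators = φ(107) = 106

Generators of ℤ_107 = {1, 2, 3, 4, 5, 6, 7, 8, 9, 10, 11, 12, 13, 14, 15, 16, 17, 18, 19, 20, 21, 22, 23, 24, 25, 26, 27, 28, 29, 30, 31, 32, 33, 34, 35, 36, 37, 38, 39, 40, 41, 42, 43, 44, 45, 46, 47, 48, 49, 50, 51, 52, 53, 54, 55, 56, 57, 58, 59, 60, 61, 62, 63, 64, 65, 66, 67, 68, 69, 70, 71, 72, 73, 74, 75, 76, 77, 78, 79, 80, 81, 82, 83, 84, 85, 86, 87, 88, 89, 90, 91, 92, 93, 94, 95, 96, 97, 98, 99, 100, 101, 102, 103, 104, 105, 106}


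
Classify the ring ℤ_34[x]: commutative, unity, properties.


ℤ_34 has zero divisors (2·17 ≡ 0), and these lift to constant zero divisors in ℤ_34[x]; so not an integral domain
Commutative: Yes
Integral domain: No
Has unity: Yes

ℤ_34[x]: Commutative=Yes, Unity=Yes


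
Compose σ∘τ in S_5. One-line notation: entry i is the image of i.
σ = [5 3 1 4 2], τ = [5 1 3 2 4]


σ∘τ: apply τ first, then σ
1 →τ 5 →σ 2
2 →τ 1 →σ 5
3 →τ 3 →σ 1
4 →τ 2 →σ 3
5 →τ 4 →σ 4

σ∘τ = [2 5 1 3 4]


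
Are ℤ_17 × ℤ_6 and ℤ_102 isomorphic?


Comparing ℤ_17 × ℤ_6 and ℤ_102:
gcd(17,6) = 1, so ℤ_17 × ℤ_6 ≅ ℤ_102 (CRT)

Yes, ℤ_17 × ℤ_6 ≅ ℤ_102


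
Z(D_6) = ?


Z(G) = {g ∈ G | gx = xg for all x ∈ G}
For even n, Z(D_n) = {e, r^(n/2)}: the 180° rotation r^3 commutes with every reflection and rotation

Z(D_6) = {e, r^3}


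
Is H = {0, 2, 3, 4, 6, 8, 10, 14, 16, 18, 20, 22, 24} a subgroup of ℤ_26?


Subgroup test for H = {0, 2, 3, 4, 6, 8, 10, 14, 16, 18, 20, 22, 24} in (ℤ_26, +):
(1) 0 ∈ H? Yes
(2) Closure: for all a,b ∈ H, (a+b) mod 26 ∈ H? No  [counterexample: 2 + 3 = 5 ∉ H]
(3) Inverses: for all a ∈ H, -a mod 26 ∈ H? No

No, H is not a subgroup of ℤ_26


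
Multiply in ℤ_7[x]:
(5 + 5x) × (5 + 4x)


Expand and collect like terms; reduce coefficients mod 7:
x^0: 5·5 = 25 ≡ 4 (mod 7)
x^1: 5·4 + 5·5 = 45 ≡ 3 (mod 7)
x^2: 5·4 = 20 ≡ 6 (mod 7)
Result: 4 + 3x + 6x^2

f · g = 4 + 3x + 6x^2


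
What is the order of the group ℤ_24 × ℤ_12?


|A × B| = |A| · |B|
|ℤ_24 × ℤ_12| = 24 × 12 = 288

|ℤ_24 × ℤ_12| = 288


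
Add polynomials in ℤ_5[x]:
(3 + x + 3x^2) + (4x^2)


Add coefficients mod 5:
x^0: 3 + 0 = 3 (mod 5)
x^1: 1 + 0 = 1 (mod 5)
x^2: 3 + 4 = 2 (mod 5)
Result: 3 + x + 2x^2

f + g = 3 + x + 2x^2


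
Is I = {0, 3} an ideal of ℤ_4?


Check ideal conditions for I = {0, 3} in ℤ_4:
(1) I is an additive subgroup? No
(2) For r ∈ ℤ_4 and a ∈ I: r·a ∈ I? No  [counterexample: r=2, a=3, r·a mod 4 = 2 ∉ I]

No, I is not an ideal of ℤ_4


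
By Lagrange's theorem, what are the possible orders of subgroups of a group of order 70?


Lagrange's theorem: |H| divides |G|
|G| = 70
Divisors of 70: 1, 2, 5, 7, 10, 14, 35, 70

Possible subgroup orders: {1, 2, 5, 7, 10, 14, 35, 70}


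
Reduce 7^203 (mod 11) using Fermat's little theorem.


Fermat's little theorem: if p is prime and gcd(a,p)=1, then a^(p-1) ≡ 1 (mod p)
p = 11 is prime, gcd(7,11) = 1
Reduce exponent: 203 mod 10 = 3
So 7^203 ≡ 7^3 (mod 11)
7^3 mod 11 = 2

7^203 ≡ 2 (mod 11)


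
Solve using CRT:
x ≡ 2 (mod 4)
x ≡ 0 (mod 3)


m₁ = 4, m₂ = 3, gcd = 1, so CRT applies. M = m₁·m₂ = 12
Let M₁ = M/m₁ = 3, M₂ = M/m₂ = 4
Find y₁ ≡ M₁⁻¹ (mod m₁): 3⁻¹ ≡ 3 (mod 4)
Find y₂ ≡ M₂⁻¹ (mod m₂): 4⁻¹ ≡ 1 (mod 3)
x = a₁·M₁·y₁ + a₂·M₂·y₂ = 2·3·3 + 0·4·1 = 18
Reduce mod 12: x ≡ 6
Check: 6 mod 4 = 2 ✓, 6 mod 3 = 0 ✓

x ≡ 6 (mod 12)


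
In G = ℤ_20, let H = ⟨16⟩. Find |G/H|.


|⟨16⟩| = n / gcd(16, 20) = 20 / 4 = 5
H is normal (ℤ_20 is abelian).
|G/H| = |G| / |H| = 20 / 5 = 4

|G/H| = 4


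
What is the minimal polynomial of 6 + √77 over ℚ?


Let α = 6 + √77. Then α - 6 = √77, so (α - 6)² = 77, giving α² - 12α - 41 = 0. Degree 2 and α ∉ ℚ, so this is the minimal polynomial.

Minimal polynomial: x² - 12x - 41


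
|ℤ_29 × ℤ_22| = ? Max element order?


|ℤ_29 × ℤ_22| = 29 × 22 = 638
Max element order = lcm(29,22) = 638
Cyclic? Yes (gcd=1)

|ℤ_29×ℤ_22| = 638, max element order = 638


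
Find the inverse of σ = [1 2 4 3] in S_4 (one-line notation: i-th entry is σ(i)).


To find σ⁻¹, swap domain and range:
σ(1) = 1 → σ⁻¹(1) = 1
σ(2) = 2 → σ⁻¹(2) = 2
σ(3) = 4 → σ⁻¹(4) = 3
σ(4) = 3 → σ⁻¹(3) = 4

σ⁻¹ = [1 2 4 3]


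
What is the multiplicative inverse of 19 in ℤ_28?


Use the extended Euclidean algorithm to write 1 = 19·s + 28·t; then s mod 28 is the inverse.
Euclidean algorithm:
  19 = 0·28 + 19
  28 = 1·19 + 9
  19 = 2·9 + 1
  9 = 9·1 + 0
gcd(19,28) = 1
Back-substitution gives: 19·(3) + 28·(-2) = 1
So 19⁻¹ ≡ 3 ≡ 3 (mod 28)
Check: 19 × 3 = 57 ≡ 1 (mod 28) ✓

19⁻¹ ≡ 3 (mod 28)


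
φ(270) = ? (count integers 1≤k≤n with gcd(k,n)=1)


Factor n: 270 = 2 × 3^3 × 5
φ(n) = n · ∏(1 - 1/p) over distinct primes p | n
φ(270) = 270 · (1 - 1/2) · (1 - 1/3) · (1 - 1/5) = 72

φ(270) = 72


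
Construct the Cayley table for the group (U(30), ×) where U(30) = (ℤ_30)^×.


Elements: {1, 7, 11, 13, 17, 19, 23, 29}
Operation: multiplication mod 30
Entry (a, b) = (a × b) mod 30

Cayley table:
   |  1 |  7 | 11 | 13 | 17 | 19 | 23 | 29
 1 |  1 |  7 | 11 | 13 | 17 | 19 | 23 | 29
 7 |  7 | 19 | 17 |  1 | 29 | 13 | 11 | 23
11 | 11 | 17 |  1 | 23 |  7 | 29 | 13 | 19
13 | 13 |  1 | 23 | 19 | 11 |  7 | 29 | 17
17 | 17 | 29 |  7 | 11 | 19 | 23 |  1 | 13
19 | 19 | 13 | 29 |  7 | 23 |  1 | 17 | 11
23 | 23 | 11 | 13 | 29 |  1 | 17 | 19 |  7
29 | 29 | 23 | 19 | 17 | 13 | 11 |  7 |  1


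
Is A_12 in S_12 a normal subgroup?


H = A_12 in S_12
A_12 has index 2 in S_12, and every subgroup of index 2 is normal

Yes, normal subgroup


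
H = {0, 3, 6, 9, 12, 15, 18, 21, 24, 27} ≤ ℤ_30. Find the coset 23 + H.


23 + H = {23 + h (mod 30) : h ∈ H}
23+0=23, 23+3=26, 23+6=29, 23+9=2, 23+12=5, 23+15=8, 23+18=11, 23+21=14, 23+24=17, 23+27=20
23 + H = {2, 5, 8, 11, 14, 17, 20, 23, 26, 29} = 2 + H

23 + H = {2, 5, 8, 11, 14, 17, 20, 23, 26, 29}


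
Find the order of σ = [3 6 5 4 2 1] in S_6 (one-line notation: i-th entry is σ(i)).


Cycle decomposition: (1 3 5 2 6)
Cycle lengths: 5
Order = lcm(5) = 5

ord(σ) = 5


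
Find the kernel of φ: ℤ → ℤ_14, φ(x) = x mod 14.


Kernel = preimage of identity
ker(φ) = {x ∈ ℤ : x ≡ 0 (mod 14)} = 14ℤ = {0, ±14, ±28, ...}

ker(φ) = 14ℤ


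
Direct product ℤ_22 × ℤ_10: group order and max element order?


|ℤ_22 × ℤ_10| = 22 × 10 = 220
Max element order = lcm(22,10) = 110
Cyclic? No (gcd=2)

|ℤ_22×ℤ_10| = 220, max element order = 110


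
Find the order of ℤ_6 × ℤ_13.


|A × B| = |A| · |B|
|ℤ_6 × ℤ_13| = 6 × 13 = 78

|ℤ_6 × ℤ_13| = 78


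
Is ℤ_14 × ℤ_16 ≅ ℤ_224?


Comparing ℤ_14 × ℤ_16 and ℤ_224:
gcd(14,16) = 2 ≠ 1. Max element order in ℤ_14×ℤ_16 is lcm(14,16) = 112 < 224, so it has no element of order 224

No, ℤ_14 × ℤ_16 ≇ ℤ_224


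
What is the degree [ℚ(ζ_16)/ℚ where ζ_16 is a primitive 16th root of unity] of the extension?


[ℚ(ζ_n):ℚ] = deg Φ_n(x) = φ(n). Here φ(16) = 8

[ℚ(ζ_16)/ℚ where ζ_16 is a primitive 16th root of unity] = 8


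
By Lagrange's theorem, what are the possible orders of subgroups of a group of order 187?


Lagrange's theorem: |H| divides |G|
|G| = 187
Divisors of 187: 1, 11, 17, 187

Possible subgroup orders: {1, 11, 17, 187}


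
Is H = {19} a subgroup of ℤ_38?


Subgroup test for H = {19} in (ℤ_38, +):
(1) 0 ∈ H? No
(2) Closure: for all a,b ∈ H, (a+b) mod 38 ∈ H? No  [counterexample: 19 + 19 = 0 ∉ H]
(3) Inverses: for all a ∈ H, -a mod 38 ∈ H? Yes

No, H is not a subgroup of ℤ_38


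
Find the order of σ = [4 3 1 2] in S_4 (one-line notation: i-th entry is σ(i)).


Cycle decomposition: (1 4 2 3)
Cycle lengths: 4
Order = lcm(4) = 4

ord(σ) = 4


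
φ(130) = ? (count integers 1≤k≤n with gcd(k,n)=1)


Factor n: 130 = 2 × 5 × 13
φ(n) = n · ∏(1 - 1/p) over distinct primes p | n
φ(130) = 130 · (1 - 1/2) · (1 - 1/5) · (1 - 1/13) = 48

φ(130) = 48


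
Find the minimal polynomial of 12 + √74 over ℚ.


Let α = 12 + √74. Then α - 12 = √74, so (α - 12)² = 74, giving α² - 24α + 70 = 0. Degree 2 and α ∉ ℚ, so this is the minimal polynomial.

Minimal polynomial: x² - 24x + 70


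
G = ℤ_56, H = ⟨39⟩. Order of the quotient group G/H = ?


|⟨39⟩| = n / gcd(39, 56) = 56 / 1 = 56
H is normal (ℤ_56 is abelian).
|G/H| = |G| / |H| = 56 / 56 = 1

|G/H| = 1


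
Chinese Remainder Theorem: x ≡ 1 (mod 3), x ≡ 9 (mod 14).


m₁ = 3, m₂ = 14, gcd = 1, so CRT applies. M = m₁·m₂ = 42
Let M₁ = M/m₁ = 14, M₂ = M/m₂ = 3
Find y₁ ≡ M₁⁻¹ (mod m₁): 14⁻¹ ≡ 2 (mod 3)
Find y₂ ≡ M₂⁻¹ (mod m₂): 3⁻¹ ≡ 5 (mod 14)
x = a₁·M₁·y₁ + a₂·M₂·y₂ = 1·14·2 + 9·3·5 = 163
Reduce mod 42: x ≡ 37
Check: 37 mod 3 = 1 ✓, 37 mod 14 = 9 ✓

x ≡ 37 (mod 42)


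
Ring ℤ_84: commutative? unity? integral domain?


ℤ_84 is a commutative ring with unity 1; 84 = 2×42 is composite, so 2·42 ≡ 0 gives zero divisors (not an integral domain)
Commutative: Yes
Integral domain: No
Has unity: Yes

ℤ_84: Commutative=Yes, Unity=Yes


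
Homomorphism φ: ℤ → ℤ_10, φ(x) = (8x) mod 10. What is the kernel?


Kernel = preimage of identity
ker(φ) = {x ∈ ℤ : 8x ≡ 0 (mod 10)}. gcd(8,10) = 2, so 8x ≡ 0 (mod 10) ⟺ x ≡ 0 (mod 10/2 = 5). Hence ker(φ) = 5ℤ

ker(φ) = 5ℤ


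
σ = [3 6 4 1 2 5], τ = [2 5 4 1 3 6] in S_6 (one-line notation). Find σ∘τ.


σ∘τ: apply τ first, then σ
1 →τ 2 →σ 6
2 →τ 5 →σ 2
3 →τ 4 →σ 1
4 →τ 1 →σ 3
5 →τ 3 →σ 4
6 →τ 6 →σ 5

σ∘τ = [6 2 1 3 4 5]


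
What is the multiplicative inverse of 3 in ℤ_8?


Use the extended Euclidean algorithm to write 1 = 3·s + 8·t; then s mod 8 is the inverse.
Euclidean algorithm:
  3 = 0·8 + 3
  8 = 2·3 + 2
  3 = 1·2 + 1
  2 = 2·1 + 0
gcd(3,8) = 1
Back-substitution gives: 3·(3) + 8·(-1) = 1
So 3⁻¹ ≡ 3 ≡ 3 (mod 8)
Check: 3 × 3 = 9 ≡ 1 (mod 8) ✓

3⁻¹ ≡ 3 (mod 8)


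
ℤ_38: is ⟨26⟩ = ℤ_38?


g generates ℤ_n iff gcd(g, n) = 1
gcd(26, 38) = 2
Since gcd = 2 ≠ 1, ⟨26⟩ has order 19 < 38, so 26 is not a generator.

No, 26 does not generate ℤ_38


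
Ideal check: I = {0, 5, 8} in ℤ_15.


Check ideal conditions for I = {0, 5, 8} in ℤ_15:
(1) I is an additive subgroup? No
(2) For r ∈ ℤ_15 and a ∈ I: r·a ∈ I? No  [counterexample: r=2, a=5, r·a mod 15 = 10 ∉ I]

No, I is not an ideal of ℤ_15


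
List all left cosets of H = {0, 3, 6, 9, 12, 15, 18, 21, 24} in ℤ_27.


H = {0, 3, 6, 9, 12, 15, 18, 21, 24}, |H| = 9
Number of cosets = |G|/|H| = 27/9 = 3
0 + H = {0, 3, 6, 9, 12, 15, 18, 21, 24}
1 + H = {1, 4, 7, 10, 13, 16, 19, 22, 25}
2 + H = {2, 5, 8, 11, 14, 17, 20, 23, 26}

Cosets: 0+H={0,3,6,9,12,15,18,21,24}; 1+H={1,4,7,10,13,16,19,22,25}; 2+H={2,5,8,11,14,17,20,23,26}


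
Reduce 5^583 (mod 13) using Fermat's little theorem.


Fermat's little theorem: if p is prime and gcd(a,p)=1, then a^(p-1) ≡ 1 (mod p)
p = 13 is prime, gcd(5,13) = 1
Reduce exponent: 583 mod 12 = 7
So 5^583 ≡ 5^7 (mod 13)
5^7 mod 13 = 8

5^583 ≡ 8 (mod 13)


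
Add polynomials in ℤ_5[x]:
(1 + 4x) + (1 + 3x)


Add coefficients mod 5:
x^0: 1 + 1 = 2 (mod 5)
x^1: 4 + 3 = 2 (mod 5)
Result: 2 + 2x

f + g = 2 + 2x


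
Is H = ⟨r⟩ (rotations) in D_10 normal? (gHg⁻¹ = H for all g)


H = ⟨r⟩ (rotations) in D_10
The rotation subgroup ⟨r⟩ has index 2 in D_10, so it is normal

Yes, normal subgroup


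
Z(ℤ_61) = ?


Z(G) = {g ∈ G | gx = xg for all x ∈ G}
ℤ_61 is abelian, so Z(G) = G

Z(ℤ_61) = ℤ_61


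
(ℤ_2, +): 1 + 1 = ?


Operation: addition mod 2
1 + 1 = (a + b) mod 2 with a = 1, b = 1

1 + 1 = 0


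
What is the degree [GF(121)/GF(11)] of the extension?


GF(121) = GF(11^2), so the extension degree is 2

[GF(121)/GF(11)] = 2


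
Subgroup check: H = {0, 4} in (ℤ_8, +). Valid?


Subgroup test for H = {0, 4} in (ℤ_8, +):
(1) 0 ∈ H? Yes
(2) Closure: for all a,b ∈ H, (a+b) mod 8 ∈ H? Yes
(3) Inverses: for all a ∈ H, -a mod 8 ∈ H? Yes

Yes, H is a subgroup of ℤ_8


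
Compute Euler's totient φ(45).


Factor n: 45 = 3^2 × 5
φ(n) = n · ∏(1 - 1/p) over distinct primes p | n
φ(45) = 45 · (1 - 1/3) · (1 - 1/5) = 24

φ(45) = 24


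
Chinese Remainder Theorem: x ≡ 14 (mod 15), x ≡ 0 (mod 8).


m₁ = 15, m₂ = 8, gcd = 1, so CRT applies. M = m₁·m₂ = 120
Let M₁ = M/m₁ = 8, M₂ = M/m₂ = 15
Find y₁ ≡ M₁⁻¹ (mod m₁): 8⁻¹ ≡ 2 (mod 15)
Find y₂ ≡ M₂⁻¹ (mod m₂): 15⁻¹ ≡ 7 (mod 8)
x = a₁·M₁·y₁ + a₂·M₂·y₂ = 14·8·2 + 0·15·7 = 224
Reduce mod 120: x ≡ 104
Check: 104 mod 15 = 14 ✓, 104 mod 8 = 0 ✓

x ≡ 104 (mod 120)


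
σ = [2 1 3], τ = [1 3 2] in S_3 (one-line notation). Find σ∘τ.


σ∘τ: apply τ first, then σ
1 →τ 1 →σ 2
2 →τ 3 →σ 3
3 →τ 2 →σ 1

σ∘τ = [2 3 1]


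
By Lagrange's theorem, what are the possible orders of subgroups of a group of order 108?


Lagrange's theorem: |H| divides |G|
|G| = 108
Divisors of 108: 1, 2, 3, 4, 6, 9, 12, 18, 27, 36, 54, 108

Possible subgroup orders: {1, 2, 3, 4, 6, 9, 12, 18, 27, 36, 54, 108}


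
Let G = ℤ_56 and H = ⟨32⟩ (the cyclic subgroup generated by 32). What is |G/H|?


|⟨32⟩| = n / gcd(32, 56) = 56 / 8 = 7
H is normal (ℤ_56 is abelian).
|G/H| = |G| / |H| = 56 / 7 = 8

|G/H| = 8


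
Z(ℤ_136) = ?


Z(G) = {g ∈ G | gx = xg for all x ∈ G}
ℤ_136 is abelian, so Z(G) = G

Z(ℤ_136) = ℤ_136


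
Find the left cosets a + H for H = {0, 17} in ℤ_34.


H = {0, 17}, |H| = 2
Number of cosets = |G|/|H| = 34/2 = 17
0 + H = {0, 17}
1 + H = {1, 18}
2 + H = {2, 19}
3 + H = {3, 20}
4 + H = {4, 21}
5 + H = {5, 22}
6 + H = {6, 23}
7 + H = {7, 24}
8 + H = {8, 25}
9 + H = {9, 26}
10 + H = {10, 27}
11 + H = {11, 28}
12 + H = {12, 29}
13 + H = {13, 30}
14 + H = {14, 31}
15 + H = {15, 32}
16 + H = {16, 33}

Cosets: 0+H={0,17}; 1+H={1,18}; 2+H={2,19}; 3+H={3,20}; 4+H={4,21}; 5+H={5,22}; 6+H={6,23}; 7+H={7,24}; 8+H={8,25}; 9+H={9,26}; 10+H={10,27}; 11+H={11,28}; 12+H={12,29}; 13+H={13,30}; 14+H={14,31}; 15+H={15,32}; 16+H={16,33}


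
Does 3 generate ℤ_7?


g generates ℤ_n iff gcd(g, n) = 1
gcd(3, 7) = 1
Since gcd = 1, 3 is a generator.

Yes, 3 generates ℤ_7


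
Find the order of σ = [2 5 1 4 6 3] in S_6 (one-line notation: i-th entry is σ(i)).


Cycle decomposition: (1 2 5 6 3)
Cycle lengths: 5
Order = lcm(5) = 5

ord(σ) = 5


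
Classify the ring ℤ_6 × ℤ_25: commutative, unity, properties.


Direct product ring; commutative with unity (1,1); but (1,0)·(0,1) = (0,0) gives zero divisors, so not an integral domain
Commutative: Yes
Integral domain: No
Has unity: Yes

ℤ_6 × ℤ_25: Commutative=Yes, Unity=Yes


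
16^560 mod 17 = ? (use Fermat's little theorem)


Fermat's little theorem: if p is prime and gcd(a,p)=1, then a^(p-1) ≡ 1 (mod p)
p = 17 is prime, gcd(16,17) = 1
Reduce exponent: 560 mod 16 = 0
So 16^560 ≡ 16^0 (mod 17)
16^0 = 1

16^560 ≡ 1 (mod 17)


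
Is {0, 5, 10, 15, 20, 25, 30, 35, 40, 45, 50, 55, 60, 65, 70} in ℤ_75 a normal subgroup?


H = {0, 5, 10, 15, 20, 25, 30, 35, 40, 45, 50, 55, 60, 65, 70} in ℤ_75
ℤ_75 is abelian; every subgroup of an abelian group is normal

Yes, normal subgroup


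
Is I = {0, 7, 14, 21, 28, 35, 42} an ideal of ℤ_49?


Check ideal conditions for I = {0, 7, 14, 21, 28, 35, 42} in ℤ_49:
(1) I is an additive subgroup? Yes
(2) For r ∈ ℤ_49 and a ∈ I: r·a ∈ I? Yes

Yes, I is an ideal of ℤ_49


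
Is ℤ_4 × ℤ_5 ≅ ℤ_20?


Comparing ℤ_4 × ℤ_5 and ℤ_20:
gcd(4,5) = 1, so ℤ_4 × ℤ_5 ≅ ℤ_20 (CRT)

Yes, ℤ_4 × ℤ_5 ≅ ℤ_20


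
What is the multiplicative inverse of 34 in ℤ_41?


Use the extended Euclidean algorithm to write 1 = 34·s + 41·t; then s mod 41 is the inverse.
Euclidean algorithm:
  34 = 0·41 + 34
  41 = 1·34 + 7
  34 = 4·7 + 6
  7 = 1·6 + 1
  6 = 6·1 + 0
gcd(34,41) = 1
Back-substitution gives: 34·(-6) + 41·(5) = 1
So 34⁻¹ ≡ -6 ≡ 35 (mod 41)
Check: 34 × 35 = 1190 ≡ 1 (mod 41) ✓

34⁻¹ ≡ 35 (mod 41)


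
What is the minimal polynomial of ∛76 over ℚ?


∛76 satisfies x³ - 76 = 0, irreducible over ℚ (no rational root; 76 is not a perfect cube)

Minimal polynomial: x³ - 76


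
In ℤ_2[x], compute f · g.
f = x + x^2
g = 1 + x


Expand and collect like terms; reduce coefficients mod 2:
x^0: 0·1 = 0 ≡ 0 (mod 2)
x^1: 0·1 + 1·1 = 1 ≡ 1 (mod 2)
x^2: 1·1 + 1·1 = 2 ≡ 0 (mod 2)
x^3: 1·1 = 1 ≡ 1 (mod 2)
Result: x + x^3

f · g = x + x^3


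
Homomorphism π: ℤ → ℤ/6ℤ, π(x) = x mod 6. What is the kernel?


Kernel = preimage of identity
ker(π) = multiples of 6 = 6ℤ

ker(π) = 6ℤ


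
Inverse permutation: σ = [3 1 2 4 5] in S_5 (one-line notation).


To find σ⁻¹, swap domain and range:
σ(1) = 3 → σ⁻¹(3) = 1
σ(2) = 1 → σ⁻¹(1) = 2
σ(3) = 2 → σ⁻¹(2) = 3
σ(4) = 4 → σ⁻¹(4) = 4
σ(5) = 5 → σ⁻¹(5) = 5

σ⁻¹ = [2 3 1 4 5]


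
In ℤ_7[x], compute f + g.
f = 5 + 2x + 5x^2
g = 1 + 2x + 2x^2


Add coefficients mod 7:
x^0: 5 + 1 = 6 (mod 7)
x^1: 2 + 2 = 4 (mod 7)
x^2: 5 + 2 = 0 (mod 7)
Result: 6 + 4x

f + g = 6 + 4x


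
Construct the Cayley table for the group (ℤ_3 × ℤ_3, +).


Elements: {(0,0), (0,1), (0,2), (1,0), (1,1), (1,2), (2,0), (2,1), (2,2)}
Operation: componentwise addition mod (3, 3)
Entry (a, b) = ((a₁+b₁) mod 3, (a₂+b₂) mod 3)

Cayley table:
      | (0,0) | (0,1) | (0,2) | (1,0) | (1,1) | (1,2) | (2,0) | (2,1) | (2,2)
(0,0) | (0,0) | (0,1) | (0,2) | (1,0) | (1,1) | (1,2) | (2,0) | (2,1) | (2,2)
(0,1) | (0,1) | (0,2) | (0,0) | (1,1) | (1,2) | (1,0) | (2,1) | (2,2) | (2,0)
(0,2) | (0,2) | (0,0) | (0,1) | (1,2) | (1,0) | (1,1) | (2,2) | (2,0) | (2,1)
(1,0) | (1,0) | (1,1) | (1,2) | (2,0) | (2,1) | (2,2) | (0,0) | (0,1) | (0,2)
(1,1) | (1,1) | (1,2) | (1,0) | (2,1) | (2,2) | (2,0) | (0,1) | (0,2) | (0,0)
(1,2) | (1,2) | (1,0) | (1,1) | (2,2) | (2,0) | (2,1) | (0,2) | (0,0) | (0,1)
(2,0) | (2,0) | (2,1) | (2,2) | (0,0) | (0,1) | (0,2) | (1,0) | (1,1) | (1,2)
(2,1) | (2,1) | (2,2) | (2,0) | (0,1) | (0,2) | (0,0) | (1,1) | (1,2) | (1,0)
(2,2) | (2,2) | (2,0) | (2,1) | (0,2) | (0,0) | (0,1) | (1,2) | (1,0) | (1,1)


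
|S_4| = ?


|S_n| = n! (number of permutations of n symbols)
|S_4| = 4! = 24

|S_4| = 24


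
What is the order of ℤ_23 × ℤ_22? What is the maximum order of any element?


|ℤ_23 × ℤ_22| = 23 × 22 = 506
Max element order = lcm(23,22) = 506
Cyclic? Yes (gcd=1)

|ℤ_23×ℤ_22| = 506, max element order = 506


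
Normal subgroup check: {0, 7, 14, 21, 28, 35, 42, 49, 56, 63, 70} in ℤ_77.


H = {0, 7, 14, 21, 28, 35, 42, 49, 56, 63, 70} in ℤ_77
ℤ_77 is abelian; every subgroup of an abelian group is normal

Yes, normal subgroup


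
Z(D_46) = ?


Z(G) = {g ∈ G | gx = xg for all x ∈ G}
For even n, Z(D_n) = {e, r^(n/2)}: the 180° rotation r^23 commutes with every reflection and rotation

Z(D_46) = {e, r^23}


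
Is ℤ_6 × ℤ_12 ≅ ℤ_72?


Comparing ℤ_6 × ℤ_12 and ℤ_72:
gcd(6,12) = 6 ≠ 1. Max element order in ℤ_6×ℤ_12 is lcm(6,12) = 12 < 72, so it has no element of order 72

No, ℤ_6 × ℤ_12 ≇ ℤ_72


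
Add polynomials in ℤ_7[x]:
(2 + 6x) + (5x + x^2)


Add coefficients mod 7:
x^0: 2 + 0 = 2 (mod 7)
x^1: 6 + 5 = 4 (mod 7)
x^2: 0 + 1 = 1 (mod 7)
Result: 2 + 4x + x^2

f + g = 2 + 4x + x^2


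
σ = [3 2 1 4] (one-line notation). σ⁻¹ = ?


To find σ⁻¹, swap domain and range:
σ(1) = 3 → σ⁻¹(3) = 1
σ(2) = 2 → σ⁻¹(2) = 2
σ(3) = 1 → σ⁻¹(1) = 3
σ(4) = 4 → σ⁻¹(4) = 4

σ⁻¹ = [3 2 1 4]


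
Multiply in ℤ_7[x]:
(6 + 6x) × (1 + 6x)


Expand and collect like terms; reduce coefficients mod 7:
x^0: 6·1 = 6 ≡ 6 (mod 7)
x^1: 6·6 + 6·1 = 42 ≡ 0 (mod 7)
x^2: 6·6 = 36 ≡ 1 (mod 7)
Result: 6 + x^2

f · g = 6 + x^2


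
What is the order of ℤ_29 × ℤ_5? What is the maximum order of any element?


|ℤ_29 × ℤ_5| = 29 × 5 = 145
Max element order = lcm(29,5) = 145
Cyclic? Yes (gcd=1)

|ℤ_29×ℤ_5| = 145, max element order = 145


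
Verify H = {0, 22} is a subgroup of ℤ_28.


Subgroup test for H = {0, 22} in (ℤ_28, +):
(1) 0 ∈ H? Yes
(2) Closure: for all a,b ∈ H, (a+b) mod 28 ∈ H? No  [counterexample: 22 + 22 = 16 ∉ H]
(3) Inverses: for all a ∈ H, -a mod 28 ∈ H? No

No, H is not a subgroup of ℤ_28


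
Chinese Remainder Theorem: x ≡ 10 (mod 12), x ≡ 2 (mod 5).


m₁ = 12, m₂ = 5, gcd = 1, so CRT applies. M = m₁·m₂ = 60
Let M₁ = M/m₁ = 5, M₂ = M/m₂ = 12
Find y₁ ≡ M₁⁻¹ (mod m₁): 5⁻¹ ≡ 5 (mod 12)
Find y₂ ≡ M₂⁻¹ (mod m₂): 12⁻¹ ≡ 3 (mod 5)
x = a₁·M₁·y₁ + a₂·M₂·y₂ = 10·5·5 + 2·12·3 = 322
Reduce mod 60: x ≡ 22
Check: 22 mod 12 = 10 ✓, 22 mod 5 = 2 ✓

x ≡ 22 (mod 60)


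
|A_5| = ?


|A_n| = n!/2 (even permutations)
|A_5| = 5!/2 = 120/2 = 60

|A_5| = 60


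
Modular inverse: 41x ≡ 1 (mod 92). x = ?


Use the extended Euclidean algorithm to write 1 = 41·s + 92·t; then s mod 92 is the inverse.
Euclidean algorithm:
  41 = 0·92 + 41
  92 = 2·41 + 10
  41 = 4·10 + 1
  10 = 10·1 + 0
gcd(41,92) = 1
Back-substitution gives: 41·(9) + 92·(-4) = 1
So 41⁻¹ ≡ 9 ≡ 9 (mod 92)
Check: 41 × 9 = 369 ≡ 1 (mod 92) ✓

41⁻¹ ≡ 9 (mod 92)


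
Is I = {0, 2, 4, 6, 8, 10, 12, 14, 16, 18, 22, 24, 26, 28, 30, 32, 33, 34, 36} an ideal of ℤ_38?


Check ideal conditions for I = {0, 2, 4, 6, 8, 10, 12, 14, 16, 18, 22, 24, 26, 28, 30, 32, 33, 34, 36} in ℤ_38:
(1) I is an additive subgroup? No
(2) For r ∈ ℤ_38 and a ∈ I: r·a ∈ I? No  [counterexample: r=2, a=10, r·a mod 38 = 20 ∉ I]

No, I is not an ideal of ℤ_38


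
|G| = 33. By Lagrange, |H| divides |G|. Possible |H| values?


Lagrange's theorem: |H| divides |G|
|G| = 33
Divisors of 33: 1, 3, 11, 33

Possible subgroup orders: {1, 3, 11, 33}


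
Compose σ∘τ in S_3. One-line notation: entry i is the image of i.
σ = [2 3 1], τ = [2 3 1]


σ∘τ: apply τ first, then σ
1 →τ 2 →σ 3
2 →τ 3 →σ 1
3 →τ 1 →σ 2

σ∘τ = [3 1 2]


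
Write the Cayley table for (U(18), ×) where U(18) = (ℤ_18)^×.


Elements: {1, 5, 7, 11, 13, 17}
Operation: multiplication mod 18
Entry (a, b) = (a × b) mod 18

Cayley table:
   |  1 |  5 |  7 | 11 | 13 | 17
 1 |  1 |  5 |  7 | 11 | 13 | 17
 5 |  5 |  7 | 17 |  1 | 11 | 13
 7 |  7 | 17 | 13 |  5 |  1 | 11
11 | 11 |  1 |  5 | 13 | 17 |  7
13 | 13 | 11 |  1 | 17 |  7 |  5
17 | 17 | 13 | 11 |  7 |  5 |  1


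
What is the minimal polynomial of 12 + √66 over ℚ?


Let α = 12 + √66. Then α - 12 = √66, so (α - 12)² = 66, giving α² - 24α + 78 = 0. Degree 2 and α ∉ ℚ, so this is the minimal polynomial.

Minimal polynomial: x² - 24x + 78


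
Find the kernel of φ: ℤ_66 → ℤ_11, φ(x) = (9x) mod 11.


Kernel = preimage of identity
ker(φ) = {x ∈ ℤ_66 : 9x ≡ 0 (mod 11)}. Since 11 | 66, φ is well-defined. The kernel is the cyclic subgroup ⟨11⟩ of ℤ_66 (order 6), i.e. {0, 11, 22, 33, 44, 55}

ker(φ) = {0, 11, 22, 33, 44, 55}


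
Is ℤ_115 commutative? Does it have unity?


ℤ_115 is a commutative ring with unity 1; 115 = 5×23 is composite, so 5·23 ≡ 0 gives zero divisors (not an integral domain)
Commutative: Yes
Integral domain: No
Has unity: Yes

ℤ_115: Commutative=Yes, Unity=Yes


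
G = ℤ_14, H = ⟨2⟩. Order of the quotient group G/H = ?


|⟨2⟩| = n / gcd(2, 14) = 14 / 2 = 7
H is normal (ℤ_14 is abelian).
|G/H| = |G| / |H| = 14 / 7 = 2

|G/H| = 2


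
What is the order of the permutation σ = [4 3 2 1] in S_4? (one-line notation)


Cycle decomposition: (1 4) (2 3)
Cycle lengths: 2, 2
Order = lcm(2, 2) = 2

ord(σ) = 2


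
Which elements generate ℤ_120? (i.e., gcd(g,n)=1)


g generates ℤ_n iff gcd(g,n) = 1
Prime factors of 120: 2, 3, 5
Generators are g ∈ {1,...,119} not divisible by any of these primes.
Generators: {1, 7, 11, 13, 17, 19, 23, 29, 31, 37, 41, 43, 47, 49, 53, 59, 61, 67, 71, 73, 77, 79, 83, 89, 91, 97, 101, 103, 107, 109, 113, 119}
Number of generators = φ(120) = 32

Generators of ℤ_120 = {1, 7, 11, 13, 17, 19, 23, 29, 31, 37, 41, 43, 47, 49, 53, 59, 61, 67, 71, 73, 77, 79, 83, 89, 91, 97, 101, 103, 107, 109, 113, 119}


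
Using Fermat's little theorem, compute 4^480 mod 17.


Fermat's little theorem: if p is prime and gcd(a,p)=1, then a^(p-1) ≡ 1 (mod p)
p = 17 is prime, gcd(4,17) = 1
Reduce exponent: 480 mod 16 = 0
So 4^480 ≡ 4^0 (mod 17)
4^0 = 1

4^480 ≡ 1 (mod 17)
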